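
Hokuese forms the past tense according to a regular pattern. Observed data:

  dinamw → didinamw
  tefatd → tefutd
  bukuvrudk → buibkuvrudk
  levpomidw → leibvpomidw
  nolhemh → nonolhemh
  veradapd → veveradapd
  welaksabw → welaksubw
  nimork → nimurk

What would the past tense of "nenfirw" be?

"nenfirw" has second-to-last letter 'r'. The one such stem in the data (nimork → nimurk) changes the last vowel to 'u' (as do tefatd, welaksabw), so the same rule applies.
So nenfirw → nenfurw.

nenfurw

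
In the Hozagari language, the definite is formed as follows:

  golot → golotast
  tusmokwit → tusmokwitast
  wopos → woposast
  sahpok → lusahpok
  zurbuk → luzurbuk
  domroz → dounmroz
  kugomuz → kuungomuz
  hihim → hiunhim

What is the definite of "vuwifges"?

golot and sahpok both have last vowel 'o' yet inflect differently (golotast, lusahpok), so the last vowel is not what conditions the rule; the final letter is.
"vuwifges" ends in -s. The one such stem in the data (wopos → woposast) adds -ast, so the same rule applies.
So vuwifges → vuwifgesast.

vuwifgesast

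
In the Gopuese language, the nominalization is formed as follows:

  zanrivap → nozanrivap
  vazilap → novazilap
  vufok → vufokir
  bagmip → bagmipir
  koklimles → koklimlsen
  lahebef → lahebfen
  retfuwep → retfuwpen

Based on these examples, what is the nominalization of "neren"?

"neren" has last vowel 'e'. The stems whose last vowel is 'e' (koklimles → koklimlsen, lahebef → lahebfen, retfuwep → retfuwpen) delete the last vowel and add -en.
The other patterns: stems whose last vowel is 'a' add the prefix no-; stems whose last vowel is 'i' or 'o' add -ir.
So neren → nernen.

nernen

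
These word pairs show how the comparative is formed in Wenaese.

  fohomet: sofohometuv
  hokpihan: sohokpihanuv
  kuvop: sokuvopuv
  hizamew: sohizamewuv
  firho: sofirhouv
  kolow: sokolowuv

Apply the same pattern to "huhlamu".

sohuhlamuuv

Every pair shown (fohomet → sofohometuv, hokpihan → sohokpihanuv, kuvop → sokuvopuv, …) follows the same rule: add so- … -uv around the stem.
So huhlamu → sohuhlamuuv.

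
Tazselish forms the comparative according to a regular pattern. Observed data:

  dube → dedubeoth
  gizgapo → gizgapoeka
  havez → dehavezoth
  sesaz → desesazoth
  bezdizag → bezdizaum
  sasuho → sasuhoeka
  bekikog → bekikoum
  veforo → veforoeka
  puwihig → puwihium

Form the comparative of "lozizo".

"lozizo" ends in -o. The stems ending in -o (veforo → veforoeka, sasuho → sasuhoeka, gizgapo → gizgapoeka) add -eka.
The other patterns: stems ending in -g drop the final letter and add -um; stems ending in -e or -z add de- … -oth around the stem.
So lozizo → lozizoeka.

lozizoeka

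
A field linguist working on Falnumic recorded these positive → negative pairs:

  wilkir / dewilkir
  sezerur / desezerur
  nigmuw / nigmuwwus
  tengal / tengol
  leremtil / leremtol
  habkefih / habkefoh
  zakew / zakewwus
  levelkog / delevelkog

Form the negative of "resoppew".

resoppewwus

nigmuw and sezerur both have last vowel 'u' yet inflect differently (nigmuwwus, desezerur), so the last vowel is not what conditions the rule; the final letter is.
"resoppew" ends in -w. The stems ending in -w (zakew → zakewwus, nigmuw → nigmuwwus) double the final consonant and add -us.
So resoppew → resoppewwus.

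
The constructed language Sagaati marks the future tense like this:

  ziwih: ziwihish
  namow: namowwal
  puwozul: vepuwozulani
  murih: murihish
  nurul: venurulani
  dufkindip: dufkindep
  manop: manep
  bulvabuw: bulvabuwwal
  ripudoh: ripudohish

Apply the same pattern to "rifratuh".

rifratuhish

"rifratuh" ends in -h. The stems ending in -h (murih → murihish, ripudoh → ripudohish, ziwih → ziwihish) add -ish.
So rifratuh → rifratuhish.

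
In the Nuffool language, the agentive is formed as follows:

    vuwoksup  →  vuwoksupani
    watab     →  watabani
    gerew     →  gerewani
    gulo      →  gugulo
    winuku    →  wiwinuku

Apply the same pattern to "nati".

winuku and vuwoksup both have last vowel 'u' yet inflect differently (wiwinuku, vuwoksupani), so the last vowel is not what conditions the rule; whether the stem ends in a vowel or a consonant is.
"nati" ends in a vowel. The stems ending in a vowel (gulo → gugulo, winuku → wiwinuku) repeat the first consonant+vowel as a prefix.
The other pattern: stems ending in a consonant add -ani.
So nati → nanati.

nanati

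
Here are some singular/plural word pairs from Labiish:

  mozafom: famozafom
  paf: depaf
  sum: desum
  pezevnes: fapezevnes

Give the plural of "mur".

sum and mozafom both end in -m yet inflect differently (desum, famozafom), so the final letter is not what conditions the rule; the number of vowels is.
"mur" has 1 vowel. The stems with 1 vowel (sum → desum, paf → depaf) add the prefix de-.
The other pattern: stems with 3 vowels add the prefix fa-.
So mur → demur.

demur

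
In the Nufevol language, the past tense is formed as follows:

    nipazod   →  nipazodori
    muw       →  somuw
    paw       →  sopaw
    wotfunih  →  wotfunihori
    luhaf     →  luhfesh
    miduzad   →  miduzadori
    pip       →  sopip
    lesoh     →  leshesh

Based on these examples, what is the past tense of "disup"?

dispesh

"disup" has 2 vowels. The stems with 2 vowels (lesoh → leshesh, luhaf → luhfesh) delete the last vowel and add -esh.
The other patterns: stems with 1 vowel add the prefix so-; stems with 3 vowels add -ori.
So disup → dispesh.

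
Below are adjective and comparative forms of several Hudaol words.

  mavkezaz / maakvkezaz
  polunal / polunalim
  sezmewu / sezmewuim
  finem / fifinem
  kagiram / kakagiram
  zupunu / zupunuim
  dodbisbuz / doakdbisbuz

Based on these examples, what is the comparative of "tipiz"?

kagiram and polunal both have last vowel 'a' yet inflect differently (kakagiram, polunalim), so the last vowel is not what conditions the rule; the final letter is.
"tipiz" ends in -z. The stems ending in -z (mavkezaz → maakvkezaz, dodbisbuz → doakdbisbuz) insert -ak- after the first vowel.
So tipiz → tiakpiz.

tiakpiz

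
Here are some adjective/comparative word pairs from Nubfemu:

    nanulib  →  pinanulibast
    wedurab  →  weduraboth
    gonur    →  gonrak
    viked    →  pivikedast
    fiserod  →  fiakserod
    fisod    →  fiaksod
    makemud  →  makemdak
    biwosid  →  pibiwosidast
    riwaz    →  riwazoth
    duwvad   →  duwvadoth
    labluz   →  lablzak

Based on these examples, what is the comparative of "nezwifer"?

riwaz and labluz both end in -z yet inflect differently (riwazoth, lablzak), so the final letter is not what conditions the rule; the last vowel is.
"nezwifer" has last vowel 'e'. The one such stem in the data (viked → pivikedast) adds pi- … -ast around the stem, so the same rule applies.
The other patterns: stems whose last vowel is 'a' add -oth; stems whose last vowel is 'u' delete the last vowel and add -ak; stems whose last vowel is 'o' insert -ak- after the first vowel.
So nezwifer → pinezwiferast.

pinezwiferast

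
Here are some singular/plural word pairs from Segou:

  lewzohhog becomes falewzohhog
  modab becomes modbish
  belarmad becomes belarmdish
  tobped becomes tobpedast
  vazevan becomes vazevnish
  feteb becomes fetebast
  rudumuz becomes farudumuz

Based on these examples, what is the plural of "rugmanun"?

feteb and modab both end in -b yet inflect differently (fetebast, modbish), so the final letter is not what conditions the rule; the last vowel is.
"rugmanun" has last vowel 'u'. The one such stem in the data (rudumuz → farudumuz) adds the prefix fa-, so the same rule applies.
So rugmanun → farugmanun.

farugmanun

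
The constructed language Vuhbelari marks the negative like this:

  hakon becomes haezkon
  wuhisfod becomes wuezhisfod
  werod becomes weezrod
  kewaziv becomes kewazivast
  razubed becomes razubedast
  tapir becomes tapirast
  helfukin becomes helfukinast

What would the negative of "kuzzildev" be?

"kuzzildev" has last vowel 'e'. The one such stem in the data (razubed → razubedast) adds -ast, so the same rule applies.
So kuzzildev → kuzzildevast.

kuzzildevast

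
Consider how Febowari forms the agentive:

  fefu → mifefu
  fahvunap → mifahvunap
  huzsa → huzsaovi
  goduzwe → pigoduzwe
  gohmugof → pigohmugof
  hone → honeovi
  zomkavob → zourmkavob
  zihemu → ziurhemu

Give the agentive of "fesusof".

fefu and zihemu both end in -u yet inflect differently (mifefu, ziurhemu), so the final letter is not what conditions the rule; the first letter is.
"fesusof" begins with f-. The stems beginning with f- (fahvunap → mifahvunap, fefu → mifefu) add the prefix mi-.
So fesusof → mifesusof.

mifesusof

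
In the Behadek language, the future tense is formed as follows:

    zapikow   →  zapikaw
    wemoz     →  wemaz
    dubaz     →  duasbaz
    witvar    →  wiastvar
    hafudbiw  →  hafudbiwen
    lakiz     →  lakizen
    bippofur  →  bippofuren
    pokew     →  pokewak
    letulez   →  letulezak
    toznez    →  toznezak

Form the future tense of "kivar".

"kivar" has last vowel 'a'. The stems whose last vowel is 'a' (dubaz → duasbaz, witvar → wiastvar) insert -as- after the first vowel.
The other patterns: stems whose last vowel is 'o' change the last vowel to 'a'; stems whose last vowel is 'i' or 'u' add -en; stems whose last vowel is 'e' add -ak.
So kivar → kiasvar.

kiasvar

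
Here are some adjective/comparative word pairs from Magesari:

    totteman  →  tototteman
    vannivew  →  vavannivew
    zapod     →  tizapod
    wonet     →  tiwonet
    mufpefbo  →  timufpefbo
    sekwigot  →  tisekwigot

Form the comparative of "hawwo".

vannivew and wonet both have last vowel 'e' yet inflect differently (vavannivew, tiwonet), so the last vowel is not what conditions the rule; the final letter is.
"hawwo" ends in -o. The one such stem in the data (mufpefbo → timufpefbo) adds the prefix ti-, so the same rule applies.
The other pattern: stems ending in -n or -w repeat the first consonant+vowel as a prefix.
So hawwo → tihawwo.

tihawwo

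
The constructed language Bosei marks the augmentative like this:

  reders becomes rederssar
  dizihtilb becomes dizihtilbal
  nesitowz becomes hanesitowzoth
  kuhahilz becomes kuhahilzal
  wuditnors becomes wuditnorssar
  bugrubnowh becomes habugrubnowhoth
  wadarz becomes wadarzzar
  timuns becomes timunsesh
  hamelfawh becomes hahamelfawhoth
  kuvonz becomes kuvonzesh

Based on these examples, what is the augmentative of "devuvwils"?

"devuvwils" has second-to-last letter 'l'. The stems whose second-to-last letter is 'l' (dizihtilb → dizihtilbal, kuhahilz → kuhahilzal) add -al.
The other patterns: stems whose second-to-last letter is 'w' add ha- … -oth around the stem; stems whose second-to-last letter is 'r' double the final consonant and add -ar; stems whose second-to-last letter is 'n' add -esh.
So devuvwils → devuvwilsal.

devuvwilsal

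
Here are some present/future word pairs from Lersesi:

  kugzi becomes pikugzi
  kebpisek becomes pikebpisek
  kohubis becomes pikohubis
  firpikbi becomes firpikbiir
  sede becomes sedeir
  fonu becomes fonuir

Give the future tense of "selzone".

"selzone" begins with s-. The one such stem in the data (sede → sedeir) adds -ir, so the same rule applies.
The other pattern: stems beginning with k- add the prefix pi-.
So selzone → selzoneir.

selzoneir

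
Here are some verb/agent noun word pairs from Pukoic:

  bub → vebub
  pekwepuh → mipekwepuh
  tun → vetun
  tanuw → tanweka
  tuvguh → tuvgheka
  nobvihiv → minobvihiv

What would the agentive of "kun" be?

vekun

tuvguh and pekwepuh both end in -h yet inflect differently (tuvgheka, mipekwepuh), so the final letter is not what conditions the rule; the number of vowels is.
"kun" has 1 vowel. The stems with 1 vowel (bub → vebub, tun → vetun) add the prefix ve-.
The other patterns: stems with 2 vowels delete the last vowel and add -eka; stems with 3 vowels add the prefix mi-.
So kun → vekun.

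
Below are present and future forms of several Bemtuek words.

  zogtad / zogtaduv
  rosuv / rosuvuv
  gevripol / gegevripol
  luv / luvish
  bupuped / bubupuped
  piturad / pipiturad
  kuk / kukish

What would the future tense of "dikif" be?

luv and rosuv both end in -v yet inflect differently (luvish, rosuvuv), so the final letter is not what conditions the rule; the number of vowels is.
"dikif" has 2 vowels. The stems with 2 vowels (zogtad → zogtaduv, rosuv → rosuvuv) add -uv.
The other patterns: stems with 1 vowel add -ish; stems with 3 vowels repeat the first consonant+vowel as a prefix.
So dikif → dikifuv.

dikifuv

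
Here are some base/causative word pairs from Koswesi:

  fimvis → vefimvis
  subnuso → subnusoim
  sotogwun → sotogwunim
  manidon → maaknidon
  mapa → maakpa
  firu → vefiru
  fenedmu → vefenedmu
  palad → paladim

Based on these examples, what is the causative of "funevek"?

manidon and sotogwun both end in -n yet inflect differently (maaknidon, sotogwunim), so the final letter is not what conditions the rule; the first letter is.
"funevek" begins with f-. The stems beginning with f- (fimvis → vefimvis, firu → vefiru, fenedmu → vefenedmu) add the prefix ve-.
The other patterns: stems beginning with m- insert -ak- after the first vowel; stems beginning with p- or s- add -im.
So funevek → vefunevek.

vefunevek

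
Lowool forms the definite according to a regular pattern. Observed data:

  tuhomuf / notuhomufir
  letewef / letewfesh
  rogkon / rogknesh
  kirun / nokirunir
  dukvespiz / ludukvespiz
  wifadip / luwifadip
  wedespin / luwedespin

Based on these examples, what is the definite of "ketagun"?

noketagunir

wedespin and kirun both end in -n yet inflect differently (luwedespin, nokirunir), so the final letter is not what conditions the rule; the last vowel is.
"ketagun" has last vowel 'u'. The stems whose last vowel is 'u' (tuhomuf → notuhomufir, kirun → nokirunir) add no- … -ir around the stem.
So ketagun → noketagunir.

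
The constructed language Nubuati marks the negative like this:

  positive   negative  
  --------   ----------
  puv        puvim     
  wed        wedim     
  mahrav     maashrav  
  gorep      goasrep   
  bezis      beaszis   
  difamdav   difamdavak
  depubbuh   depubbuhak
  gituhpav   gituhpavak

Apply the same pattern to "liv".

livim

"liv" has 1 vowel. The stems with 1 vowel (puv → puvim, wed → wedim) add -im.
The other patterns: stems with 2 vowels insert -as- after the first vowel; stems with 3 vowels add -ak.
So liv → livim.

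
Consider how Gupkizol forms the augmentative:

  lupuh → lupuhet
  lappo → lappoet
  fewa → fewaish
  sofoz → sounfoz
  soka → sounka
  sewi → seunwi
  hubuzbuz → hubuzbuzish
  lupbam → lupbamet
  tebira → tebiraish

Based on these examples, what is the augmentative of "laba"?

sofoz and hubuzbuz both end in -z yet inflect differently (sounfoz, hubuzbuzish), so the final letter is not what conditions the rule; the first letter is.
"laba" begins with l-. The stems beginning with l- (lupbam → lupbamet, lappo → lappoet, lupuh → lupuhet) add -et.
So laba → labaet.

labaet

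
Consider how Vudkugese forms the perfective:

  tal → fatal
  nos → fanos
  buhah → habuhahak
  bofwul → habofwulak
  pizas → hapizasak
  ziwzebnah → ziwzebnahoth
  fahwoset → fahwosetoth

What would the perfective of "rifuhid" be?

rifuhidoth

tal and bofwul both end in -l yet inflect differently (fatal, habofwulak), so the final letter is not what conditions the rule; the number of vowels is.
"rifuhid" has 3 vowels. The stems with 3 vowels (ziwzebnah → ziwzebnahoth, fahwoset → fahwosetoth) add -oth.
The other patterns: stems with 1 vowel add the prefix fa-; stems with 2 vowels add ha- … -ak around the stem.
So rifuhid → rifuhidoth.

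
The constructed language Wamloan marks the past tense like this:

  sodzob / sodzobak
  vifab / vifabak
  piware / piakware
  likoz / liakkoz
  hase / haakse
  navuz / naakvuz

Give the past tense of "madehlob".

madehlobak

sodzob and likoz both have last vowel 'o' yet inflect differently (sodzobak, liakkoz), so the last vowel is not what conditions the rule; the final letter is.
"madehlob" ends in -b. The stems ending in -b (sodzob → sodzobak, vifab → vifabak) add -ak.
So madehlob → madehlobak.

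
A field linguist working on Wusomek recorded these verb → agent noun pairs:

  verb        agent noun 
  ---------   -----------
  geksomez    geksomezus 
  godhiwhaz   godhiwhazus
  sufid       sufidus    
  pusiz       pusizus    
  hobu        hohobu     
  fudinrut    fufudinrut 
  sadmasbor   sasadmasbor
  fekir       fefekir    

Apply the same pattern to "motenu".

momotenu

sufid and fekir both have last vowel 'i' yet inflect differently (sufidus, fefekir), so the last vowel is not what conditions the rule; the final letter is.
"motenu" ends in -u. The one such stem in the data (hobu → hohobu) repeats the first consonant+vowel as a prefix (as do fudinrut, sadmasbor), so the same rule applies.
So motenu → momotenu.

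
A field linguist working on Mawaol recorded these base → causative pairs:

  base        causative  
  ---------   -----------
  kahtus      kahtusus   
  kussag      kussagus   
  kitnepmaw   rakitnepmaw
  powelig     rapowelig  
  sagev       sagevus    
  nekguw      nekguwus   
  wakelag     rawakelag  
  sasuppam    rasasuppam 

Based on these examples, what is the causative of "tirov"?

kussag and wakelag both end in -g yet inflect differently (kussagus, rawakelag), so the final letter is not what conditions the rule; the number of vowels is.
"tirov" has 2 vowels. The stems with 2 vowels (sagev → sagevus, kussag → kussagus, nekguw → nekguwus) add -us.
The other pattern: stems with 3 vowels add the prefix ra-.
So tirov → tirovus.

tirovus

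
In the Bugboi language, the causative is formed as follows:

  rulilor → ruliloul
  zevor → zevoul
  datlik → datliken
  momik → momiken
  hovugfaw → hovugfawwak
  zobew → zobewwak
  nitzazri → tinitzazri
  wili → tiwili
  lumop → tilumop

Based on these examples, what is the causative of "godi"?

datlik and nitzazri both have last vowel 'i' yet inflect differently (datliken, tinitzazri), so the last vowel is not what conditions the rule; the final letter is.
"godi" ends in -i. The stems ending in -i (nitzazri → tinitzazri, wili → tiwili) add the prefix ti-.
So godi → tigodi.

tigodi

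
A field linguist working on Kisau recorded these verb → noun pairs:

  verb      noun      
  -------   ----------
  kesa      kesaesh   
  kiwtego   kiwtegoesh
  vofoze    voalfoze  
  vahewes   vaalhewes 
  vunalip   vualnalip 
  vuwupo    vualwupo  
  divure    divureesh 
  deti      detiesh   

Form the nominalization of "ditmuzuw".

ditmuzuwesh

"ditmuzuw" begins with d-. The stems beginning with d- (deti → detiesh, divure → divureesh) add -esh.
The other pattern: stems beginning with v- insert -al- after the first vowel.
So ditmuzuw → ditmuzuwesh.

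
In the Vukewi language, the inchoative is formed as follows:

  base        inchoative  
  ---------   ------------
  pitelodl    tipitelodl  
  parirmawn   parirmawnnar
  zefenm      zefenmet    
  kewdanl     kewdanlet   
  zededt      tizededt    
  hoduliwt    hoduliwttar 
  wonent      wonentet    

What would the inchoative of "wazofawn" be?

wazofawnnar

zededt and wonent both end in -t yet inflect differently (tizededt, wonentet), so the final letter is not what conditions the rule; the second-to-last letter is.
"wazofawn" has second-to-last letter 'w'. The stems whose second-to-last letter is 'w' (parirmawn → parirmawnnar, hoduliwt → hoduliwttar) double the final consonant and add -ar.
So wazofawn → wazofawnnar.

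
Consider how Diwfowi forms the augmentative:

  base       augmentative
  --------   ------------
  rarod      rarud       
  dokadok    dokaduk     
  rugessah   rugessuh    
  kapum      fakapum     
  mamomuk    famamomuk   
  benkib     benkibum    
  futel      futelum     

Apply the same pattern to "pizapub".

fapizapub

dokadok and mamomuk both end in -k yet inflect differently (dokaduk, famamomuk), so the final letter is not what conditions the rule; the last vowel is.
"pizapub" has last vowel 'u'. The stems whose last vowel is 'u' (kapum → fakapum, mamomuk → famamomuk) add the prefix fa-.
The other patterns: stems whose last vowel is 'a' or 'o' change the last vowel to 'u'; stems whose last vowel is 'e' or 'i' add -um.
So pizapub → fapizapub.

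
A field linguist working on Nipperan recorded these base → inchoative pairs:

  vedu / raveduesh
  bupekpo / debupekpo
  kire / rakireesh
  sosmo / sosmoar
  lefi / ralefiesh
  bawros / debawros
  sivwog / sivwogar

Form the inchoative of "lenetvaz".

ralenetvazesh

bupekpo and sosmo both end in -o yet inflect differently (debupekpo, sosmoar), so the final letter is not what conditions the rule; the first letter is.
"lenetvaz" begins with l-. The one such stem in the data (lefi → ralefiesh) adds ra- … -esh around the stem, so the same rule applies.
So lenetvaz → ralenetvazesh.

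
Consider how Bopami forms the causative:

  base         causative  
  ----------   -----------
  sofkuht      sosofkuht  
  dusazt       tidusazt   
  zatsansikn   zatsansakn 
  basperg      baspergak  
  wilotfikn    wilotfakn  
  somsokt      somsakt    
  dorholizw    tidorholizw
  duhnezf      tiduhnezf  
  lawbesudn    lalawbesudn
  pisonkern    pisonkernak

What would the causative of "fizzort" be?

fizzortak

pisonkern and lawbesudn both end in -n yet inflect differently (pisonkernak, lalawbesudn), so the final letter is not what conditions the rule; the second-to-last letter is.
"fizzort" has second-to-last letter 'r'. The stems whose second-to-last letter is 'r' (pisonkern → pisonkernak, basperg → baspergak) add -ak.
The other patterns: stems whose second-to-last letter is 'd' or 'h' repeat the first consonant+vowel as a prefix; stems whose second-to-last letter is 'k' change the last vowel to 'a'; stems whose second-to-last letter is 'z' add the prefix ti-.
So fizzort → fizzortak.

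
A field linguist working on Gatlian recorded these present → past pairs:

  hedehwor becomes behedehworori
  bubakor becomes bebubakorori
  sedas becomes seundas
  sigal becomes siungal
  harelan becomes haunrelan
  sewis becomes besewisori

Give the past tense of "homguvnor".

sedas and sewis both end in -s yet inflect differently (seundas, besewisori), so the final letter is not what conditions the rule; the last vowel is.
"homguvnor" has last vowel 'o'. The stems whose last vowel is 'o' (hedehwor → behedehworori, bubakor → bebubakorori) add be- … -ori around the stem.
So homguvnor → behomguvnorori.

behomguvnorori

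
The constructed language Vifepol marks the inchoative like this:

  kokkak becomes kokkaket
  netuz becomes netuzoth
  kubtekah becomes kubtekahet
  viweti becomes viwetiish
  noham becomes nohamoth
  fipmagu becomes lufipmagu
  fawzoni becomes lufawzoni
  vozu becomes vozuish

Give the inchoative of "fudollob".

lufudollob

vozu and fipmagu both end in -u yet inflect differently (vozuish, lufipmagu), so the final letter is not what conditions the rule; the first letter is.
"fudollob" begins with f-. The stems beginning with f- (fipmagu → lufipmagu, fawzoni → lufawzoni) add the prefix lu-.
So fudollob → lufudollob.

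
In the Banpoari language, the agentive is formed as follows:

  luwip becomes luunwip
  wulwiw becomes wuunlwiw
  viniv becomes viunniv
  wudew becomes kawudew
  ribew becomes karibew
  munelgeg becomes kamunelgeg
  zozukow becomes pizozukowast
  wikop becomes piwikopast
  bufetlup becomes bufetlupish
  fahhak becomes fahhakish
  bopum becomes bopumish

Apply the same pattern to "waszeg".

wulwiw and wudew both end in -w yet inflect differently (wuunlwiw, kawudew), so the final letter is not what conditions the rule; the last vowel is.
"waszeg" has last vowel 'e'. The stems whose last vowel is 'e' (wudew → kawudew, ribew → karibew, munelgeg → kamunelgeg) add the prefix ka-.
The other patterns: stems whose last vowel is 'i' insert -un- after the first vowel; stems whose last vowel is 'o' add pi- … -ast around the stem; stems whose last vowel is 'a' or 'u' add -ish.
So waszeg → kawaszeg.

kawaszeg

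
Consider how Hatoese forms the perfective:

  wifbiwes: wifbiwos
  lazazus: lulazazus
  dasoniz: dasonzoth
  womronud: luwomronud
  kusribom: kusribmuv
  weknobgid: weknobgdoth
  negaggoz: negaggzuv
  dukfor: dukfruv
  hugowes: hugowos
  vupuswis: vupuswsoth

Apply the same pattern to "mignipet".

mignipot

vupuswis and hugowes both end in -s yet inflect differently (vupuswsoth, hugowos), so the final letter is not what conditions the rule; the last vowel is.
"mignipet" has last vowel 'e'. The stems whose last vowel is 'e' (hugowes → hugowos, wifbiwes → wifbiwos) change the last vowel to 'o'.
So mignipet → mignipot.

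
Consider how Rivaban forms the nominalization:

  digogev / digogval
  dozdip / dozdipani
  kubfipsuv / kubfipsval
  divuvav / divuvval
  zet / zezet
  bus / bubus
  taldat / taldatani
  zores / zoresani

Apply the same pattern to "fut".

zet and taldat both end in -t yet inflect differently (zezet, taldatani), so the final letter is not what conditions the rule; the number of vowels is.
"fut" has 1 vowel. The stems with 1 vowel (zet → zezet, bus → bubus) repeat the first consonant+vowel as a prefix.
The other patterns: stems with 2 vowels add -ani; stems with 3 vowels delete the last vowel and add -al.
So fut → fufut.

fufut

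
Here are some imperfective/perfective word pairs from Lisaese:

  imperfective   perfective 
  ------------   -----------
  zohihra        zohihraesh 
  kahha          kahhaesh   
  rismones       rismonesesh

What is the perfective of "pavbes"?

pavbesesh

Every pair shown (zohihra → zohihraesh, kahha → kahhaesh, rismones → rismonesesh) follows the same rule: add -esh.
So pavbes → pavbesesh.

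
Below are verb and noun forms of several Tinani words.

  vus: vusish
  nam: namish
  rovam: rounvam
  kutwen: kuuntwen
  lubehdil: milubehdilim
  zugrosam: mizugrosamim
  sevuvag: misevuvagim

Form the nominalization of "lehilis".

"lehilis" has 3 vowels. The stems with 3 vowels (lubehdil → milubehdilim, zugrosam → mizugrosamim, sevuvag → misevuvagim) add mi- … -im around the stem.
So lehilis → milehilisim.

milehilisim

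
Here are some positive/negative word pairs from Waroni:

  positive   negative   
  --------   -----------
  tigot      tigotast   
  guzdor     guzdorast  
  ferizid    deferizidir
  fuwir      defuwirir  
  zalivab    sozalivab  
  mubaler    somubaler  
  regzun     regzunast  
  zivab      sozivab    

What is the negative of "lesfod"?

lesfodast

fuwir and guzdor both end in -r yet inflect differently (defuwirir, guzdorast), so the final letter is not what conditions the rule; the last vowel is.
"lesfod" has last vowel 'o'. The stems whose last vowel is 'o' (tigot → tigotast, guzdor → guzdorast) add -ast.
So lesfod → lesfodast.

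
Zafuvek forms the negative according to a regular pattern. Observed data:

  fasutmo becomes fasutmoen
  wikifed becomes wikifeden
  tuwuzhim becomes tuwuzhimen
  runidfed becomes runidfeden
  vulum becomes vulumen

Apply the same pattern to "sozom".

Every pair shown (fasutmo → fasutmoen, wikifed → wikifeden, tuwuzhim → tuwuzhimen, …) follows the same rule: add -en.
So sozom → sozomen.

sozomen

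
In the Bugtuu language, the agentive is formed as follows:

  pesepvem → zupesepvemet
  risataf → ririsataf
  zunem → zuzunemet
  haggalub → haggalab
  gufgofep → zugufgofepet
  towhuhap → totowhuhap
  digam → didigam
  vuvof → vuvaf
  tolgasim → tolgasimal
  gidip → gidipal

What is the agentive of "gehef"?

"gehef" has last vowel 'e'. The stems whose last vowel is 'e' (pesepvem → zupesepvemet, zunem → zuzunemet, gufgofep → zugufgofepet) add zu- … -et around the stem.
The other patterns: stems whose last vowel is 'i' add -al; stems whose last vowel is 'o' or 'u' change the last vowel to 'a'; stems whose last vowel is 'a' repeat the first consonant+vowel as a prefix.
So gehef → zugehefet.

zugehefet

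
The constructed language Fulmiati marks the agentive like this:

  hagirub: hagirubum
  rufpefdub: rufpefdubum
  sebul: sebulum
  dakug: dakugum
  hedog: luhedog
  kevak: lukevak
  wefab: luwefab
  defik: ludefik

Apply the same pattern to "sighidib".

lusighidib

"sighidib" has last vowel 'i'. The one such stem in the data (defik → ludefik) adds the prefix lu-, so the same rule applies.
So sighidib → lusighidib.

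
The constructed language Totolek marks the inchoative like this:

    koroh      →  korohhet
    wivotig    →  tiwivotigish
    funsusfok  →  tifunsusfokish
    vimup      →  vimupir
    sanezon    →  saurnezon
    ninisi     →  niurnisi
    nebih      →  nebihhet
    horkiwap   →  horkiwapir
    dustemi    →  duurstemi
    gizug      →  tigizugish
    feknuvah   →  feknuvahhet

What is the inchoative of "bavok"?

tibavokish

gizug and vimup both have last vowel 'u' yet inflect differently (tigizugish, vimupir), so the last vowel is not what conditions the rule; the final letter is.
"bavok" ends in -k. The one such stem in the data (funsusfok → tifunsusfokish) adds ti- … -ish around the stem, so the same rule applies.
The other patterns: stems ending in -p add -ir; stems ending in -h double the final consonant and add -et; stems ending in -i or -n insert -ur- after the first vowel.
So bavok → tibavokish.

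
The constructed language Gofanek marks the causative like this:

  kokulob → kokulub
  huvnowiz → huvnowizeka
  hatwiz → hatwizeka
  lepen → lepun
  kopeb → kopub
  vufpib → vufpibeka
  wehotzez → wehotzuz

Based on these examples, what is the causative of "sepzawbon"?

"sepzawbon" has last vowel 'o'. The one such stem in the data (kokulob → kokulub) changes the last vowel to 'u' (as do kopeb, wehotzez), so the same rule applies.
So sepzawbon → sepzawbun.

sepzawbun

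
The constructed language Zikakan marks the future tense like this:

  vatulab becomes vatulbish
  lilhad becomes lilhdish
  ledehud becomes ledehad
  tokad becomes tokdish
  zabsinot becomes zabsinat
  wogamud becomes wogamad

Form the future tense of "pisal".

pislish

lilhad and ledehud both end in -d yet inflect differently (lilhdish, ledehad), so the final letter is not what conditions the rule; the last vowel is.
"pisal" has last vowel 'a'. The stems whose last vowel is 'a' (lilhad → lilhdish, tokad → tokdish, vatulab → vatulbish) delete the last vowel and add -ish.
The other pattern: stems whose last vowel is 'o' or 'u' change the last vowel to 'a'.
So pisal → pislish.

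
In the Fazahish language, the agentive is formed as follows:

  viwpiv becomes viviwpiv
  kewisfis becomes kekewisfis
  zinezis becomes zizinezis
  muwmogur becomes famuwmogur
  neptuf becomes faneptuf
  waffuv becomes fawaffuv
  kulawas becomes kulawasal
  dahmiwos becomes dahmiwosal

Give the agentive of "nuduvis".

nunuduvis

"nuduvis" has last vowel 'i'. The stems whose last vowel is 'i' (viwpiv → viviwpiv, kewisfis → kekewisfis, zinezis → zizinezis) repeat the first consonant+vowel as a prefix.
The other patterns: stems whose last vowel is 'u' add the prefix fa-; stems whose last vowel is 'a' or 'o' add -al.
So nuduvis → nunuduvis.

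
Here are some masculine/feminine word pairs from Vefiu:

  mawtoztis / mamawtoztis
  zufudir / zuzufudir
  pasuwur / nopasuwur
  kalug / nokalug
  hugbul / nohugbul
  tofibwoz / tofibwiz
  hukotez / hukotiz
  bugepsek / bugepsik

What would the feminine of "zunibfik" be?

zufudir and pasuwur both end in -r yet inflect differently (zuzufudir, nopasuwur), so the final letter is not what conditions the rule; the last vowel is.
"zunibfik" has last vowel 'i'. The stems whose last vowel is 'i' (mawtoztis → mamawtoztis, zufudir → zuzufudir) repeat the first consonant+vowel as a prefix.
The other patterns: stems whose last vowel is 'u' add the prefix no-; stems whose last vowel is 'e' or 'o' change the last vowel to 'i'.
So zunibfik → zuzunibfik.

zuzunibfik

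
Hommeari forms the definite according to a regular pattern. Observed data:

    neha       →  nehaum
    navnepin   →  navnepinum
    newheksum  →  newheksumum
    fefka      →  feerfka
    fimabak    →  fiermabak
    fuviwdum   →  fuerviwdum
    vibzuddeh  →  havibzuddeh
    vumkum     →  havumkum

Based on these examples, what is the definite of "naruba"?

narubaum

neha and fefka both end in -a yet inflect differently (nehaum, feerfka), so the final letter is not what conditions the rule; the first letter is.
"naruba" begins with n-. The stems beginning with n- (neha → nehaum, navnepin → navnepinum, newheksum → newheksumum) add -um.
The other patterns: stems beginning with f- insert -er- after the first vowel; stems beginning with v- add the prefix ha-.
So naruba → narubaum.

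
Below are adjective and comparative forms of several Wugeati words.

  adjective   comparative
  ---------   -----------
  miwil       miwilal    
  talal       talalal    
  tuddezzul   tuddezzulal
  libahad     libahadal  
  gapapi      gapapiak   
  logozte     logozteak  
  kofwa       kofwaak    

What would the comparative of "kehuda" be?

kehudaak

"kehuda" ends in a vowel. The stems ending in a vowel (gapapi → gapapiak, logozte → logozteak, kofwa → kofwaak) add -ak.
The other pattern: stems ending in a consonant add -al.
So kehuda → kehudaak.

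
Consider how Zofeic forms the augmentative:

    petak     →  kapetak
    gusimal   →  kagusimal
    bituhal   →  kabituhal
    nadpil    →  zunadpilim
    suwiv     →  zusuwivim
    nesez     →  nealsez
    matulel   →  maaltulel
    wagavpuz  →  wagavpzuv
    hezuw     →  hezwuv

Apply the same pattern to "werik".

zuwerikim

"werik" has last vowel 'i'. The stems whose last vowel is 'i' (nadpil → zunadpilim, suwiv → zusuwivim) add zu- … -im around the stem.
The other patterns: stems whose last vowel is 'a' add the prefix ka-; stems whose last vowel is 'e' insert -al- after the first vowel; stems whose last vowel is 'u' delete the last vowel and add -uv.
So werik → zuwerikim.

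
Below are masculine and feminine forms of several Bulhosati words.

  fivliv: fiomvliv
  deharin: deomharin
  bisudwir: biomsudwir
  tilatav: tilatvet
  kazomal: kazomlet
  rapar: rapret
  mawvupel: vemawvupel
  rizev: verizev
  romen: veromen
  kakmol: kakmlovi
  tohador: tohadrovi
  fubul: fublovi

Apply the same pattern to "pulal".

fivliv and tilatav both end in -v yet inflect differently (fiomvliv, tilatvet), so the final letter is not what conditions the rule; the last vowel is.
"pulal" has last vowel 'a'. The stems whose last vowel is 'a' (tilatav → tilatvet, kazomal → kazomlet, rapar → rapret) delete the last vowel and add -et.
The other patterns: stems whose last vowel is 'i' insert -om- after the first vowel; stems whose last vowel is 'e' add the prefix ve-; stems whose last vowel is 'o' or 'u' delete the last vowel and add -ovi.
So pulal → pullet.

pullet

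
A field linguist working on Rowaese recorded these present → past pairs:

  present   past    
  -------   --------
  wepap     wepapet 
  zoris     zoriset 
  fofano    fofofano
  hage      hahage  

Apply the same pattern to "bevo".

bebevo

wepap and hage both have 2 vowels yet inflect differently (wepapet, hahage), so the number of vowels is not what conditions the rule; whether the stem ends in a vowel or a consonant is.
"bevo" ends in a vowel. The stems ending in a vowel (fofano → fofofano, hage → hahage) repeat the first consonant+vowel as a prefix.
So bevo → bebevo.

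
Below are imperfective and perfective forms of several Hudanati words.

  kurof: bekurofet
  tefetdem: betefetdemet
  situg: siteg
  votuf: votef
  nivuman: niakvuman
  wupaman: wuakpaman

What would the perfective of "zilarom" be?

"zilarom" has last vowel 'o'. The one such stem in the data (kurof → bekurofet) adds be- … -et around the stem, so the same rule applies.
So zilarom → bezilaromet.

bezilaromet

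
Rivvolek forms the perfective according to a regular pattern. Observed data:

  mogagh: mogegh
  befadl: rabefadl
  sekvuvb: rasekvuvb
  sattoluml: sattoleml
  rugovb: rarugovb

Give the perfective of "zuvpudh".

razuvpudh

sattoluml and befadl both end in -l yet inflect differently (sattoleml, rabefadl), so the final letter is not what conditions the rule; the second-to-last letter is.
"zuvpudh" has second-to-last letter 'd'. The one such stem in the data (befadl → rabefadl) adds the prefix ra-, so the same rule applies.
The other pattern: stems whose second-to-last letter is 'g' or 'm' change the last vowel to 'e'.
So zuvpudh → razuvpudh.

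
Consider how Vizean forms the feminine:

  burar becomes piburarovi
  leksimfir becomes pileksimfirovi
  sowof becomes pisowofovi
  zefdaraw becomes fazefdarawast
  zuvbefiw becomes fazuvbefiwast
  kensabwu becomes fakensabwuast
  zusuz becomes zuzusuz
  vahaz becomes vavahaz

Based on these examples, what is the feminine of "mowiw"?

burar and zefdaraw both have last vowel 'a' yet inflect differently (piburarovi, fazefdarawast), so the last vowel is not what conditions the rule; the final letter is.
"mowiw" ends in -w. The stems ending in -w (zefdaraw → fazefdarawast, zuvbefiw → fazuvbefiwast) add fa- … -ast around the stem.
The other patterns: stems ending in -f or -r add pi- … -ovi around the stem; stems ending in -z repeat the first consonant+vowel as a prefix.
So mowiw → famowiwast.

famowiwast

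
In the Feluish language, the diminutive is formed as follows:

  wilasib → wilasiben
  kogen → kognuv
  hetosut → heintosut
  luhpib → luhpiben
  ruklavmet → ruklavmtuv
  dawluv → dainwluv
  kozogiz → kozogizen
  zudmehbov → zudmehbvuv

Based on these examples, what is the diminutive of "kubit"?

"kubit" has last vowel 'i'. The stems whose last vowel is 'i' (wilasib → wilasiben, luhpib → luhpiben, kozogiz → kozogizen) add -en.
So kubit → kubiten.

kubiten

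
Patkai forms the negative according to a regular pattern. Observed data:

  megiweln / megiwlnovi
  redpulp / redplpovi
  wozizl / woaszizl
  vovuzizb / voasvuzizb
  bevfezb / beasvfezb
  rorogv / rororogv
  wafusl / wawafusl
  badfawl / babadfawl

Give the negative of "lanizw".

"lanizw" has second-to-last letter 'z'. The stems whose second-to-last letter is 'z' (wozizl → woaszizl, vovuzizb → voasvuzizb, bevfezb → beasvfezb) insert -as- after the first vowel.
So lanizw → laasnizw.

laasnizw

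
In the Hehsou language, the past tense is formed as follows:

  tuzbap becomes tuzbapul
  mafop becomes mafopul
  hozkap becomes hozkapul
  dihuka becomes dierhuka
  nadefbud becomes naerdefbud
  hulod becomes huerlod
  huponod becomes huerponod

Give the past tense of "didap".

didapul

tuzbap and dihuka both have last vowel 'a' yet inflect differently (tuzbapul, dierhuka), so the last vowel is not what conditions the rule; the final letter is.
"didap" ends in -p. The stems ending in -p (tuzbap → tuzbapul, mafop → mafopul, hozkap → hozkapul) add -ul.
The other pattern: stems ending in -a or -d insert -er- after the first vowel.
So didap → didapul.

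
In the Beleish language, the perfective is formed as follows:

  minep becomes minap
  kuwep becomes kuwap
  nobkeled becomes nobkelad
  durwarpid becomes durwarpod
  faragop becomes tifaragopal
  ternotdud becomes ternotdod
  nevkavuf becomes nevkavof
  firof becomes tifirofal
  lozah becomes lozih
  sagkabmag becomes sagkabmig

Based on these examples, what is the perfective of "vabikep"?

nevkavuf and firof both end in -f yet inflect differently (nevkavof, tifirofal), so the final letter is not what conditions the rule; the last vowel is.
"vabikep" has last vowel 'e'. The stems whose last vowel is 'e' (kuwep → kuwap, minep → minap, nobkeled → nobkelad) change the last vowel to 'a'.
The other patterns: stems whose last vowel is 'i' or 'u' change the last vowel to 'o'; stems whose last vowel is 'a' change the last vowel to 'i'; stems whose last vowel is 'o' add ti- … -al around the stem.
So vabikep → vabikap.

vabikap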